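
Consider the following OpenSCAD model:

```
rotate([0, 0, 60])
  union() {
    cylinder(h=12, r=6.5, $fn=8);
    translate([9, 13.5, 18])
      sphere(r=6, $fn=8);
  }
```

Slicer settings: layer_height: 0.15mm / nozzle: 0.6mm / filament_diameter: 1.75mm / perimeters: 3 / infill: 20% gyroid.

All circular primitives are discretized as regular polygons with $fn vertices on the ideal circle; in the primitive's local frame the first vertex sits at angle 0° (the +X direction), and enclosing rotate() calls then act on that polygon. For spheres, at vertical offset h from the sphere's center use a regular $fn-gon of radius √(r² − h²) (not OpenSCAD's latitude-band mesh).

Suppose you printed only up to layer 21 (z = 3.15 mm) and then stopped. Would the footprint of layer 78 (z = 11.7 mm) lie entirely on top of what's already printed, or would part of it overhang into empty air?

entirely on top

Compare the two slices. At z = 3.15: the cylinder: section is a regular 8-gon, circumradius r=6.5 (area = (8/2)·6.500²·sin(360°/8) = 119.50 mm²); the sphere at (9, 13.5) is not intersected at this z (|z−center|=14.850 > r=6); Merging all regions: only the r=6.5 cylinder is present, so the union is just that shape — area = 119.50 mm²; (rotated 60° about Z; rotation is an isometry so areas/perimeters/island counts are preserved). At z = 11.7: the r=6.5 cylinder gives a regular 8-gon of circumradius 6.5 (constant along its height) (area = (8/2)·6.500²·sin(360°/8) = 119.50 mm²); the sphere at (9, 13.5) is not intersected at this z (|z−center|=6.300 > r=6); Combining (union): only the r=6.5 cylinder is present, so the union is just that shape — area = 119.50 mm²; (rotated 60° about Z; rotation is an isometry so areas/perimeters/island counts are preserved). Checking containment: the cross-section at z = 11.7 is a subset of the cross-section at z = 3.15.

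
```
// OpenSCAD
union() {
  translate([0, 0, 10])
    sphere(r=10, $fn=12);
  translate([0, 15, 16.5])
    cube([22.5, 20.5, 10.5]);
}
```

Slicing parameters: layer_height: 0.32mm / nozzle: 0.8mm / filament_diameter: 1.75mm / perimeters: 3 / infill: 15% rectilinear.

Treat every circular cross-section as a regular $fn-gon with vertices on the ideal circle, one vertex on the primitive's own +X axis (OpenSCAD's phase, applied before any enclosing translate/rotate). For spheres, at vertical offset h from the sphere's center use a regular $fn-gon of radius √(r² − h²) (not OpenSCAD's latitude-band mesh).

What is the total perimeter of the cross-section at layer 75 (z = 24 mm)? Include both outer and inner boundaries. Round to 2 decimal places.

At z = 24 mm: the sphere does not reach this height (|z−center|=14.000 > r=10); the 22.5×20.5 cube at (0, 15) contributes its full rectangle (perimeter 86.00 mm); Combining (union): only the 22.5×20.5 cube at (0, 15) is present, so the union is just that shape — boundary = 86.00 mm. Overall, the cross-section is a single solid region. Total boundary length (outer) = 86.00 mm.

86.00 mm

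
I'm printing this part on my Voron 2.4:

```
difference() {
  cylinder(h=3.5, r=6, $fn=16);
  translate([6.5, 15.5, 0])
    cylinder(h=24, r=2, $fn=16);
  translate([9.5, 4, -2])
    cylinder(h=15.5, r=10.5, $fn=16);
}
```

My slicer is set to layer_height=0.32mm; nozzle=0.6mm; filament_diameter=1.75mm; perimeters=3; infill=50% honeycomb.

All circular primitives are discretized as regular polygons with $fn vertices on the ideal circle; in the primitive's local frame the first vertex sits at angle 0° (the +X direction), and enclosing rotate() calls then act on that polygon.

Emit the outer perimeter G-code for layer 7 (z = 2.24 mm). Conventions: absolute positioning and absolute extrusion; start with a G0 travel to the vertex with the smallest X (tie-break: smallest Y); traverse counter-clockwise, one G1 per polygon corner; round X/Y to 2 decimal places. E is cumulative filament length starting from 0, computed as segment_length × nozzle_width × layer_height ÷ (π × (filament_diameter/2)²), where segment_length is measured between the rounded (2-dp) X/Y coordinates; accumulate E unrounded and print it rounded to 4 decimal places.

G0 X-6.00 Y0.00 Z2.24
G1 X-5.54 Y-2.30 E0.1872
G1 X-4.24 Y-4.24 E0.3736
G1 X-2.30 Y-5.54 E0.5601
G1 X0.00 Y-6.00 E0.7473
G1 X2.30 Y-5.54 E0.9345
G1 X3.77 Y-4.56 E1.0755
G1 X2.08 Y-3.42 E1.2383
G1 X-0.20 Y-0.02 E1.5651
G1 X-1.00 Y4.00 E1.8922
G1 X-0.63 Y5.88 E2.0452
G1 X-2.30 Y5.54 E2.1812
G1 X-4.24 Y4.24 E2.3676
G1 X-5.54 Y2.30 E2.5541
G1 X-6.00 Y0.00 E2.7413

At z = 2.24 mm: the cylinder: section is a regular 16-gon, circumradius r=6; the cylinder at (6.5, 15.5): section is a regular 16-gon, circumradius r=2; the cylinder at (9.5, 4): section is a regular 16-gon, circumradius r=10.5; Subtracting the remaining from the first: starting from the r=6 cylinder, the r=2 cylinder at (6.5, 15.5) misses the remaining region (no effect); the r=10.5 cylinder at (9.5, 4) partially overlaps it — only the 49.06 mm² overlap (of its 337.53 mm²) is removed, clipping the outline — 1 connected region. The outline is a single polygon with 14 vertices. Extrusion per mm of travel: 0.6 × 0.32 / (π × 0.875²) = 0.079824. Accumulating E over each segment gives final E = 2.7413.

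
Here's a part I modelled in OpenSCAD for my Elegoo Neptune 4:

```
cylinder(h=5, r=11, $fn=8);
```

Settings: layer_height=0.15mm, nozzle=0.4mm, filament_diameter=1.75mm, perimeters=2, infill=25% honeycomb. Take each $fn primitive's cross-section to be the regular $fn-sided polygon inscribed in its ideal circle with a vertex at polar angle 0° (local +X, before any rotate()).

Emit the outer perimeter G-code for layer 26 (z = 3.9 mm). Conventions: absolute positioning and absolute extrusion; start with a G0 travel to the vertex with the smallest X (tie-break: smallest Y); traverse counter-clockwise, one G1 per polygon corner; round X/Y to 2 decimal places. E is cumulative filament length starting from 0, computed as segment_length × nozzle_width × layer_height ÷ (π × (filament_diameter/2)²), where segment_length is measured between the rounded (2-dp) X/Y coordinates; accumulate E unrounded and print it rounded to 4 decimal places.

G0 X-11.00 Y0.00 Z3.90
G1 X-7.78 Y-7.78 E0.2100
G1 X0.00 Y-11.00 E0.4201
G1 X7.78 Y-7.78 E0.6301
G1 X11.00 Y0.00 E0.8402
G1 X7.78 Y7.78 E1.0502
G1 X0.00 Y11.00 E1.2602
G1 X-7.78 Y7.78 E1.4703
G1 X-11.00 Y0.00 E1.6803

At z = 3.9 mm: the r=11 cylinder contributes a regular 8-gon of circumradius 11. The outline is a single polygon with 8 vertices. Extrusion per mm of travel: 0.4 × 0.15 / (π × 0.875²) = 0.024945. Accumulating E over each segment gives final E = 1.6803.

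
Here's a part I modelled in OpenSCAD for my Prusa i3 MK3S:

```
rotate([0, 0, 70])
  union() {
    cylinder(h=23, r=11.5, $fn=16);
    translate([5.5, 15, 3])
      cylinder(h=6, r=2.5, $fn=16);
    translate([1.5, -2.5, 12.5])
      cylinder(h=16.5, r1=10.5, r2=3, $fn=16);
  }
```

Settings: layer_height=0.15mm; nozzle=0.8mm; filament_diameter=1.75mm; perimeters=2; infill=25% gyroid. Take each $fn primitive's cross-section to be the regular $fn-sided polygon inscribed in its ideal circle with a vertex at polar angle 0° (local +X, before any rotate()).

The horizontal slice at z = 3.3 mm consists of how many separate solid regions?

At z = 3.3 mm: the r=11.5 cylinder gives a regular 16-gon of circumradius 11.5 (constant along its height); the r=2.5 cylinder at (5.5, 15) contributes a regular 16-gon of circumradius 2.5; the cone at (1.5, -2.5) is absent (z outside [12.5, 29]); Taking the union: the 2 present regions are separate (no shared area or edge), so areas and boundary lengths simply add and each stays a separate island — 2 connected regions; (rotated 70° about Z; rotation is an isometry so areas/perimeters/island counts are preserved). The result has 2 disconnected regions.

2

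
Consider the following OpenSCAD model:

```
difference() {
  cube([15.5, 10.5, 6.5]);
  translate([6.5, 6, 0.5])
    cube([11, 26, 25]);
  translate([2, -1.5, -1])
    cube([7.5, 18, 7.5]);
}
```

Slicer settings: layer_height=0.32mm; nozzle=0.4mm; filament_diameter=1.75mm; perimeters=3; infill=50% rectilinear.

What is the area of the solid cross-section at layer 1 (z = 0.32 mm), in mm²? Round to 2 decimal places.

84.00 mm²

At z = 0.32 mm: the 15.5×10.5 cube contributes its full rectangle (area 162.75 mm²); the cube at (6.5, 6) is absent (z outside [0.5, 25.5]); the cube at (2, -1.5) is present — its section is the full 7.5×18 rectangle (area 135.00 mm²); Taking the first minus the rest: starting from the 15.5×10.5 cube (162.75 mm²), the 7.5×18 cube at (2, -1.5) partially overlaps it — only the 78.75 mm² overlap (of its 135.00 mm²) is removed, clipping the outline — area = 84.00 mm². Overall, the cross-section has 2 separate islands. Net area = 84.00 mm².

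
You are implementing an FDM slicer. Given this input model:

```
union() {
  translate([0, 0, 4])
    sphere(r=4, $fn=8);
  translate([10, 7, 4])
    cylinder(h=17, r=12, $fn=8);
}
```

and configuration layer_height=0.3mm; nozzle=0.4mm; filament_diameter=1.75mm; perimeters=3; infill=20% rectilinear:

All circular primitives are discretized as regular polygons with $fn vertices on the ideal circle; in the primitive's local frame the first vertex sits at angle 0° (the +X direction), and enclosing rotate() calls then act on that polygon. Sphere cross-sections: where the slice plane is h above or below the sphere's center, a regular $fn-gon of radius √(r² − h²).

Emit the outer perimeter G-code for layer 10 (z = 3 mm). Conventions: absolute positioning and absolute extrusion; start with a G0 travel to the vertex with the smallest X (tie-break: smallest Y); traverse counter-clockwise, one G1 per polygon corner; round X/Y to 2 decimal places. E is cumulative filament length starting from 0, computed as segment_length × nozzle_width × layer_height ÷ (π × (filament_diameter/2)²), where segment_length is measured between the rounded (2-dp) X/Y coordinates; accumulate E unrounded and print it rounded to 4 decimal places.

G0 X-3.87 Y0.00 Z3.00
G1 X-2.74 Y-2.74 E0.1479
G1 X0.00 Y-3.87 E0.2957
G1 X2.74 Y-2.74 E0.4436
G1 X3.87 Y0.00 E0.5915
G1 X2.74 Y2.74 E0.7393
G1 X0.00 Y3.87 E0.8872
G1 X-2.74 Y2.74 E1.0351
G1 X-3.87 Y0.00 E1.1829

At z = 3 mm: the sphere: section is a regular 8-gon, circumradius = √(r²−h²) = √(4²−1²) = 3.873; the cylinder at (10, 7) is not intersected at this z (z outside [4, 21]); Taking the union: only the r=4 sphere is present, so the union is just that shape — 1 connected region. The outline is a single polygon with 8 vertices. Extrusion per mm of travel: 0.4 × 0.3 / (π × 0.875²) = 0.049890. Accumulating E over each segment gives final E = 1.1829.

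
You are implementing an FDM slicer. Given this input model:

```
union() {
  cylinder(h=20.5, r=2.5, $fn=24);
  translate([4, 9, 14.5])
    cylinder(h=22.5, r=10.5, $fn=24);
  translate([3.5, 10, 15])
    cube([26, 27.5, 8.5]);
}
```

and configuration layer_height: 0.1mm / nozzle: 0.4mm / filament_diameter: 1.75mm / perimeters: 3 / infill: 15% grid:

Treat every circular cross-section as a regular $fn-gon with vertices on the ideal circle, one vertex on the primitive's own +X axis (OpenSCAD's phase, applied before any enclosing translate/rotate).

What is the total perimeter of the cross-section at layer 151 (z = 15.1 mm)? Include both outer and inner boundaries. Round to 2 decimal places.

At z = 15.1 mm: the cylinder: section is a regular 24-gon, circumradius r=2.5 (perimeter = 2·24·2.500·sin(180°/24) = 15.66 mm); the r=10.5 cylinder at (4, 9) gives a regular 24-gon of circumradius 10.5 (constant along its height) (perimeter = 2·24·10.500·sin(180°/24) = 65.79 mm); the cube at (3.5, 10) (footprint 26×27.5) is included at this height (perimeter 107.00 mm); Merging all regions: the regions partially overlap (shared area 92.06 mm²), so the edge portions inside another operand are dropped and the merged outline is re-measured after clipping — boundary = 138.80 mm. Overall, the cross-section is a single solid region. Total boundary length (outer) = 138.80 mm.

138.80 mm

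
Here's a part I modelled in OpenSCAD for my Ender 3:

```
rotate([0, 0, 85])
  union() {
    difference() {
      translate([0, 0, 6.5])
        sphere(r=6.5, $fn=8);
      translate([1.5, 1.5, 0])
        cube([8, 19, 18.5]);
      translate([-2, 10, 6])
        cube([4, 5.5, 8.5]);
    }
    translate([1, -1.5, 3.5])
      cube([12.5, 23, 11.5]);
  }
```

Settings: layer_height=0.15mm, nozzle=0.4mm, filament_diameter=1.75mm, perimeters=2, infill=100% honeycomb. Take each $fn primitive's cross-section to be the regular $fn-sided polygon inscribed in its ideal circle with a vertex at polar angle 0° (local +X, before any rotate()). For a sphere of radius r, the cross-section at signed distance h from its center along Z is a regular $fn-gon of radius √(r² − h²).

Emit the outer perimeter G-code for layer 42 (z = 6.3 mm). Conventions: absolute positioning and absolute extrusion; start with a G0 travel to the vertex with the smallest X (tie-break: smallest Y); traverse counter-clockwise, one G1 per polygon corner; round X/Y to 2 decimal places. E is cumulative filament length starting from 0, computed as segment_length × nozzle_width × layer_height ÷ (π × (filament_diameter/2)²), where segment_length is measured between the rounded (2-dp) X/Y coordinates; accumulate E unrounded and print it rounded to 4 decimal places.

At z = 6.3 mm: the r=6.5 sphere slices to a regular 8-gon of circumradius 6.497 (√(r²−h²) with h=0.2 from center); the cube at (1.5, 1.5) is present — its section is the full 8×19 rectangle; the cube at (-2, 10) (footprint 4×5.5) is included at this height; After the difference (first − rest): starting from the r=6.5 sphere, the 8×19 cube at (1.5, 1.5) partially overlaps it — only the 13.54 mm² overlap (of its 152.00 mm²) is removed, clipping the outline; the 4×5.5 cube at (-2, 10) misses the remaining region (no effect) — 1 connected region; the cube at (1, -1.5) (footprint 12.5×23) is included at this height; Combining (union): the regions partially overlap (shared area 17.80 mm²), so overlapping operands fuse into one piece — 1 connected region; (rotated 85° about Z; rotation is an isometry so areas/perimeters/island counts are preserved). The outline is a single polygon with 11 vertices. Extrusion per mm of travel: 0.4 × 0.15 / (π × 0.875²) = 0.024945. Accumulating E over each segment gives final E = 2.1912.

G0 X-21.33 Y2.87 Z6.30
G1 X-5.97 Y1.53 E0.3846
G1 X-6.47 Y0.57 E0.4116
G1 X-4.98 Y-4.18 E0.5358
G1 X-0.57 Y-6.47 E0.6598
G1 X4.18 Y-4.98 E0.7839
G1 X6.47 Y-0.57 E0.9079
G1 X4.98 Y4.18 E1.0321
G1 X2.01 Y5.72 E1.1155
G1 X2.67 Y13.32 E1.3058
G1 X-20.24 Y15.32 E1.8795
G1 X-21.33 Y2.87 E2.1912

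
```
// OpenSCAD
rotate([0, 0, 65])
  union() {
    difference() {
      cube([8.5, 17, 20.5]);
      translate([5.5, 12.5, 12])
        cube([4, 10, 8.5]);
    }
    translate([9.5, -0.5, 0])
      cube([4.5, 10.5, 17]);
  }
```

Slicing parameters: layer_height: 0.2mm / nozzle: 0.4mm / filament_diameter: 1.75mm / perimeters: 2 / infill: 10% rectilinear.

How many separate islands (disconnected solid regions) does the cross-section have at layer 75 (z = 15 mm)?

At z = 15 mm: the cube is present — its section is the full 8.5×17 rectangle; the cube at (5.5, 12.5) (footprint 4×10) is included at this height; Taking the first minus the rest: starting from the 8.5×17 cube, the 4×10 cube at (5.5, 12.5) partially overlaps it — only the 13.50 mm² overlap (of its 40.00 mm²) is removed, clipping the outline — 1 connected region; the cube at (9.5, -0.5) (footprint 4.5×10.5) is included at this height; Merging all regions: the 2 present regions are separate (no shared area or edge), so areas and boundary lengths simply add and each stays a separate island — 2 connected regions; (rotated 65° about Z; rotation is an isometry so areas/perimeters/island counts are preserved). Overall, the cross-section has 2 separate islands. Island count = 2.

2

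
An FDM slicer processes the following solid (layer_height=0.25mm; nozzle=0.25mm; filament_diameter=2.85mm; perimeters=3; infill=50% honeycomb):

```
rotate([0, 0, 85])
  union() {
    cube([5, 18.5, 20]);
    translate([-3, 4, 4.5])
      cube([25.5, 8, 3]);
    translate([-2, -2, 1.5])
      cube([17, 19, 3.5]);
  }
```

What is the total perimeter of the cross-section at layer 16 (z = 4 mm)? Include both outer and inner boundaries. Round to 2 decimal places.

At z = 4 mm: the cube is present — its section is the full 5×18.5 rectangle (perimeter 47.00 mm); the cube at (-3, 4) does not reach this height (z outside [4.5, 7.5]); the cube at (-2, -2) (footprint 17×19) is included at this height (perimeter 72.00 mm); Combining (union): the regions partially overlap (shared area 85.00 mm²), so the edge portions inside another operand are dropped and the merged outline is re-measured after clipping — boundary = 75.00 mm; (whole slice rotated 85° about Z — lengths, areas and connectivity unchanged). Overall, the cross-section is a single solid region. Total boundary length (outer) = 75.00 mm.

75.00 mm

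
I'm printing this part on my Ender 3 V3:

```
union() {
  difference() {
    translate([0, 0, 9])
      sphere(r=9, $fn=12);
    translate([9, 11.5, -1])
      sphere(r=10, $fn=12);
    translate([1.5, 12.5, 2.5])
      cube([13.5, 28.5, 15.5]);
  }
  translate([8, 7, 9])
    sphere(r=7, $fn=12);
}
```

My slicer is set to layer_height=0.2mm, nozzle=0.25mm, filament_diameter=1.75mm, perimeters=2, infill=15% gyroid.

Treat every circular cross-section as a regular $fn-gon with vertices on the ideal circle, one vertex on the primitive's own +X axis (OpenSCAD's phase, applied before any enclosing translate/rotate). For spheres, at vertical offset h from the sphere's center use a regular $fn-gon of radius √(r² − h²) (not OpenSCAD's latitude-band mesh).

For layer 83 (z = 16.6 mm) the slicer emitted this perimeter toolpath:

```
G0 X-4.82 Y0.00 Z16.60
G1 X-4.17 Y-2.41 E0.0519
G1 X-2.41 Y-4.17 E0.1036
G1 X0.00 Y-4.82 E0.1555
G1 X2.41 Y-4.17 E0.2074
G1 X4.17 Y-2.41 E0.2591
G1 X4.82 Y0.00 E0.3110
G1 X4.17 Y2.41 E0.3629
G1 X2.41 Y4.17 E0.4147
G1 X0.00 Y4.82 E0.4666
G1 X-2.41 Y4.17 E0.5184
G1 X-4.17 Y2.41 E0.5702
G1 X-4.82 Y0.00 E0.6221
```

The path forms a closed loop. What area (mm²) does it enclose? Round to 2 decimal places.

Apply the shoelace formula to the sequence of (X, Y) vertices; enclosed area = 69.63 mm².

69.63 mm²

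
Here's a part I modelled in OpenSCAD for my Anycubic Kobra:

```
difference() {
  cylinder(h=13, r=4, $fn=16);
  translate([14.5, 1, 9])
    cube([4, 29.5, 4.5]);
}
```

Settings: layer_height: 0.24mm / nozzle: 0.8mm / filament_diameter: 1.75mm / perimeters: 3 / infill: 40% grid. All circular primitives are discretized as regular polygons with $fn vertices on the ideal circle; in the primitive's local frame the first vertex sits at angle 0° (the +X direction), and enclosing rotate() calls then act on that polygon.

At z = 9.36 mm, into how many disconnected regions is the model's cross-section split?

1

At z = 9.36 mm: the r=4 cylinder gives a regular 16-gon of circumradius 4 (constant along its height); the 4×29.5 cube at (14.5, 1) contributes its full rectangle; Taking the first minus the rest: starting from the r=4 cylinder, the 4×29.5 cube at (14.5, 1) misses the remaining region (no effect) — 1 connected region. The result has 1 disconnected region.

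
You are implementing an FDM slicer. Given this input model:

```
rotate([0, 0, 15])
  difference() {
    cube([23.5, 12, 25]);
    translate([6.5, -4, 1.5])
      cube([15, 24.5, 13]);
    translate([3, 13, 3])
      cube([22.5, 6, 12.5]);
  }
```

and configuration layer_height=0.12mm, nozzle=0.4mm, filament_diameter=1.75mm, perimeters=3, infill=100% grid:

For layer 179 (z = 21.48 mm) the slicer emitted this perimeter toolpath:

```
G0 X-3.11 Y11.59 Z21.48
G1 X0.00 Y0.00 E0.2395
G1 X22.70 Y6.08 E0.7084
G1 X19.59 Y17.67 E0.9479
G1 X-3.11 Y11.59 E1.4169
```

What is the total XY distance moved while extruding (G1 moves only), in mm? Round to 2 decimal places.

71.00 mm

Sum the Euclidean lengths of each G1 segment: total = 71.00 mm.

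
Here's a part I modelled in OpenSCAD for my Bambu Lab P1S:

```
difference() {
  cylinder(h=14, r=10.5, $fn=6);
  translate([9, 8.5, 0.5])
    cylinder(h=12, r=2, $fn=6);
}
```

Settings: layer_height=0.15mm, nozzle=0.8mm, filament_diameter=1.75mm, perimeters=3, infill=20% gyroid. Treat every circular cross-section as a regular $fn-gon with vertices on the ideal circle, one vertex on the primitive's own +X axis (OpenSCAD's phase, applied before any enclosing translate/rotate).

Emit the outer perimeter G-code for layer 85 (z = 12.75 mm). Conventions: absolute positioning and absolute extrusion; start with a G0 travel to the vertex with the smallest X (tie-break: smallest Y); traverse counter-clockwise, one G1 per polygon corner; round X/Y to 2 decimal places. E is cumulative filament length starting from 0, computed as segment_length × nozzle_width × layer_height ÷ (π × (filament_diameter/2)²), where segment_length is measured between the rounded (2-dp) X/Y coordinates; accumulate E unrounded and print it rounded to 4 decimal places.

At z = 12.75 mm: the r=10.5 cylinder contributes a regular 6-gon of circumradius 10.5; the cylinder at (9, 8.5) does not reach this height (z outside [0.5, 12.5]); After the difference (first − rest): none of the subtracted shapes is present at this height, so the r=10.5 cylinder is unchanged — 1 connected region. The outline is a single polygon with 6 vertices. Extrusion per mm of travel: 0.8 × 0.15 / (π × 0.875²) = 0.049890. Accumulating E over each segment gives final E = 3.1425.

G0 X-10.50 Y0.00 Z12.75
G1 X-5.25 Y-9.09 E0.5237
G1 X5.25 Y-9.09 E1.0476
G1 X10.50 Y0.00 E1.5713
G1 X5.25 Y9.09 E2.0950
G1 X-5.25 Y9.09 E2.6188
G1 X-10.50 Y0.00 E3.1425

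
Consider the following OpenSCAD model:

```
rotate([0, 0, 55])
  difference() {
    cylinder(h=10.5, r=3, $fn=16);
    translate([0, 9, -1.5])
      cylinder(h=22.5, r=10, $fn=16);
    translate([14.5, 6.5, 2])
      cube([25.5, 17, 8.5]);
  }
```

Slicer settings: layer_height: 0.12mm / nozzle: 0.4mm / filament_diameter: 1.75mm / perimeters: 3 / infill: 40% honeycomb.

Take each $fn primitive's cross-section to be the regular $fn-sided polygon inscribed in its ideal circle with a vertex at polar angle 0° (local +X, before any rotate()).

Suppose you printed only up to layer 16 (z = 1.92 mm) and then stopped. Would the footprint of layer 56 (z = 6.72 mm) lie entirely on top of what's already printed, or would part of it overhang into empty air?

entirely on top

Compare the two slices. At z = 1.92: the r=3 cylinder contributes a regular 16-gon of circumradius 3 (area = (16/2)·3.000²·sin(360°/16) = 27.55 mm²); the r=10 cylinder at (0, 9) contributes a regular 16-gon of circumradius 10 (area = (16/2)·10.000²·sin(360°/16) = 306.15 mm²); the cube at (14.5, 6.5) is absent (z outside [2, 10.5]); Subtracting the remaining from the first: starting from the r=3 cylinder (27.55 mm²), the r=10 cylinder at (0, 9) partially overlaps it — only the 17.95 mm² overlap (of its 306.15 mm²) is removed, clipping the outline — area = 9.60 mm²; (whole slice rotated 55° about Z — lengths, areas and connectivity unchanged). At z = 6.72: the r=3 cylinder contributes a regular 16-gon of circumradius 3 (area = (16/2)·3.000²·sin(360°/16) = 27.55 mm²); the r=10 cylinder at (0, 9) gives a regular 16-gon of circumradius 10 (constant along its height) (area = (16/2)·10.000²·sin(360°/16) = 306.15 mm²); the cube at (14.5, 6.5) (footprint 25.5×17) is included at this height (area 433.50 mm²); After the difference (first − rest): starting from the r=3 cylinder (27.55 mm²), the r=10 cylinder at (0, 9) partially overlaps it — only the 17.95 mm² overlap (of its 306.15 mm²) is removed, clipping the outline; the 25.5×17 cube at (14.5, 6.5) misses the remaining region (no effect) — area = 9.60 mm²; (rotated 55° about Z; rotation is an isometry so areas/perimeters/island counts are preserved). Checking containment: the cross-section at z = 6.72 is a subset of the cross-section at z = 1.92.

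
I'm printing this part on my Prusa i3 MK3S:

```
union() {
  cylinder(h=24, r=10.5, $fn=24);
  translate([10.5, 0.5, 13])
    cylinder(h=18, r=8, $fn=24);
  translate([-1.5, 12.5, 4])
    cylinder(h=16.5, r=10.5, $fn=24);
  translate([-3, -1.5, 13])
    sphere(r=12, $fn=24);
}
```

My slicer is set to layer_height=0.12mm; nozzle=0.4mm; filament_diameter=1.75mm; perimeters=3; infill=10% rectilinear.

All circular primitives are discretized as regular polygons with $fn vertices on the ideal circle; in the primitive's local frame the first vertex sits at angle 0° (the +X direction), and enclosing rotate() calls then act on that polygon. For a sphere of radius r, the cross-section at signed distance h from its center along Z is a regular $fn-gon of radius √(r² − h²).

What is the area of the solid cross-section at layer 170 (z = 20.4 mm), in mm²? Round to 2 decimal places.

741.58 mm²

At z = 20.4 mm: the r=10.5 cylinder gives a regular 24-gon of circumradius 10.5 (constant along its height) (area = (24/2)·10.500²·sin(360°/24) = 342.42 mm²); the cylinder at (10.5, 0.5): section is a regular 24-gon, circumradius r=8 (area = (24/2)·8.000²·sin(360°/24) = 198.77 mm²); the cylinder at (-1.5, 12.5): section is a regular 24-gon, circumradius r=10.5 (area = (24/2)·10.500²·sin(360°/24) = 342.42 mm²); the sphere at (-3, -1.5): section is a regular 24-gon, circumradius = √(r²−h²) = √(12²−7.4²) = 9.447 (area = (24/2)·9.447²·sin(360°/24) = 277.16 mm²); Combining (union): the regions partially overlap — summed areas 1160.77 mm² minus the doubly-counted overlap 419.19 mm² gives 741.58 mm² — area = 741.58 mm². Overall, the cross-section is a single solid region. Net area = 741.58 mm².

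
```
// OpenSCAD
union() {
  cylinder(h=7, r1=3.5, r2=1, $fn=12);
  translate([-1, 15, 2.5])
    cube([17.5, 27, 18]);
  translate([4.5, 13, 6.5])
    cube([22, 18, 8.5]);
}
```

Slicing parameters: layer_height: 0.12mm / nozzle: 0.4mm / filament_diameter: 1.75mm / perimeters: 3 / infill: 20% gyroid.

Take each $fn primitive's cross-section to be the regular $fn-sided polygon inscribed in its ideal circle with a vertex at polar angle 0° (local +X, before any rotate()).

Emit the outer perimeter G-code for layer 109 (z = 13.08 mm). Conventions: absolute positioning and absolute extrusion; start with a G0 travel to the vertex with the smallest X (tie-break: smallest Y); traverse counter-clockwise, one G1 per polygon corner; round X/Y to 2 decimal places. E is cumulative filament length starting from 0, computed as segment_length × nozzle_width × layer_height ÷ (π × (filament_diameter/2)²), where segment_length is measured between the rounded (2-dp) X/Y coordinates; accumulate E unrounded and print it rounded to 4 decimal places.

G0 X-1.00 Y15.00 Z13.08
G1 X4.50 Y15.00 E0.1098
G1 X4.50 Y13.00 E0.1497
G1 X26.50 Y13.00 E0.5887
G1 X26.50 Y31.00 E0.9479
G1 X16.50 Y31.00 E1.1475
G1 X16.50 Y42.00 E1.3670
G1 X-1.00 Y42.00 E1.7162
G1 X-1.00 Y15.00 E2.2550

At z = 13.08 mm: the cone does not reach this height (z outside [0, 7]); the cube at (-1, 15) (footprint 17.5×27) is included at this height; the 22×18 cube at (4.5, 13) contributes its full rectangle; Taking the union: the regions partially overlap (shared area 192.00 mm²), so overlapping operands fuse into one piece — 1 connected region. The outline is a single polygon with 8 vertices. Extrusion per mm of travel: 0.4 × 0.12 / (π × 0.875²) = 0.019956. Accumulating E over each segment gives final E = 2.2550.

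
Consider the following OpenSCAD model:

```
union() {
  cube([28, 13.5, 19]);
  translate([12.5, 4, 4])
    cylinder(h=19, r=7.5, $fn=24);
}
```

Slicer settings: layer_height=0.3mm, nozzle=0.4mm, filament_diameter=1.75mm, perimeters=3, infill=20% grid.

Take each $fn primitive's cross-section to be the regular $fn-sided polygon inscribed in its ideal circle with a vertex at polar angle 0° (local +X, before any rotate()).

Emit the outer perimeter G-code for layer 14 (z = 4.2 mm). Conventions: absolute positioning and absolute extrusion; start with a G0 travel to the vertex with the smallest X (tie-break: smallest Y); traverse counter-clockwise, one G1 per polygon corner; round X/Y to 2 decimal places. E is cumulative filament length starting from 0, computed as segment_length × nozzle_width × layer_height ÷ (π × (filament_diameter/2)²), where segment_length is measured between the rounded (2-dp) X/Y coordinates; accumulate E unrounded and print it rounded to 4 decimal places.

At z = 4.2 mm: the cube is present — its section is the full 28×13.5 rectangle; the r=7.5 cylinder at (12.5, 4) contributes a regular 24-gon of circumradius 7.5; Merging all regions: the regions partially overlap (shared area 144.03 mm²), so overlapping operands fuse into one piece — 1 connected region. The outline is a single polygon with 13 vertices. Extrusion per mm of travel: 0.4 × 0.3 / (π × 0.875²) = 0.049890. Accumulating E over each segment gives final E = 4.2619.

G0 X0.00 Y0.00 Z4.20
G1 X6.20 Y0.00 E0.3093
G1 X7.20 Y-1.30 E0.3911
G1 X8.75 Y-2.50 E0.4889
G1 X10.56 Y-3.24 E0.5865
G1 X12.50 Y-3.50 E0.6842
G1 X14.44 Y-3.24 E0.7818
G1 X16.25 Y-2.50 E0.8794
G1 X17.80 Y-1.30 E0.9772
G1 X18.80 Y0.00 E1.0590
G1 X28.00 Y0.00 E1.5180
G1 X28.00 Y13.50 E2.1915
G1 X0.00 Y13.50 E3.5884
G1 X0.00 Y0.00 E4.2619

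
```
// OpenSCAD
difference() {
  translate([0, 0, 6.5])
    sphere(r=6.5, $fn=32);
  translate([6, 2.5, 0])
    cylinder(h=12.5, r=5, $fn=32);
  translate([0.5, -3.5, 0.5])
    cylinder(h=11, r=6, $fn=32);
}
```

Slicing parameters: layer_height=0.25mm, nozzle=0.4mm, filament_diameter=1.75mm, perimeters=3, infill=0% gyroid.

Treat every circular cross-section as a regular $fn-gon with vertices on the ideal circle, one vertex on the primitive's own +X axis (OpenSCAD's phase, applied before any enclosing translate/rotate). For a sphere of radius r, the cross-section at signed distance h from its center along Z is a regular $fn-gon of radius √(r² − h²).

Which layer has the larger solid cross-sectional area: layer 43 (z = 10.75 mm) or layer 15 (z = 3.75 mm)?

Layer 43 (z = 10.75): the r=6.5 sphere slices to a regular 32-gon of circumradius 4.918 (√(r²−h²) with h=4.25 from center) (area = (32/2)·4.918²·sin(360°/32) = 75.50 mm²); the r=5 cylinder at (6, 2.5) gives a regular 32-gon of circumradius 5 (constant along its height) (area = (32/2)·5.000²·sin(360°/32) = 78.04 mm²); the r=6 cylinder at (0.5, -3.5) gives a regular 32-gon of circumradius 6 (constant along its height) (area = (32/2)·6.000²·sin(360°/32) = 112.37 mm²); Subtracting the remaining from the first: starting from the r=6.5 sphere (75.50 mm²), the r=5 cylinder at (6, 2.5) partially overlaps it — only the 17.49 mm² overlap (of its 78.04 mm²) is removed, clipping the outline; the r=6 cylinder at (0.5, -3.5) partially overlaps it — only the 43.29 mm² overlap (of its 112.37 mm²) is removed, clipping the outline — area = 14.72 mm². So its area = 14.72 mm². Layer 15 (z = 3.75): the r=6.5 sphere slices to a regular 32-gon of circumradius 5.890 (√(r²−h²) with h=2.75 from center) (area = (32/2)·5.890²·sin(360°/32) = 108.28 mm²); the cylinder at (6, 2.5): section is a regular 32-gon, circumradius r=5 (area = (32/2)·5.000²·sin(360°/32) = 78.04 mm²); the r=6 cylinder at (0.5, -3.5) gives a regular 32-gon of circumradius 6 (constant along its height) (area = (32/2)·6.000²·sin(360°/32) = 112.37 mm²); Subtracting the remaining from the first: starting from the r=6.5 sphere (108.28 mm²), the r=5 cylinder at (6, 2.5) partially overlaps it — only the 26.31 mm² overlap (of its 78.04 mm²) is removed, clipping the outline; the r=6 cylinder at (0.5, -3.5) partially overlaps it — only the 55.78 mm² overlap (of its 112.37 mm²) is removed, clipping the outline — area = 26.18 mm². So its area = 26.18 mm². Layer 15 is larger (26.18 vs 14.72 mm²).

layer 15 (z = 3.75 mm)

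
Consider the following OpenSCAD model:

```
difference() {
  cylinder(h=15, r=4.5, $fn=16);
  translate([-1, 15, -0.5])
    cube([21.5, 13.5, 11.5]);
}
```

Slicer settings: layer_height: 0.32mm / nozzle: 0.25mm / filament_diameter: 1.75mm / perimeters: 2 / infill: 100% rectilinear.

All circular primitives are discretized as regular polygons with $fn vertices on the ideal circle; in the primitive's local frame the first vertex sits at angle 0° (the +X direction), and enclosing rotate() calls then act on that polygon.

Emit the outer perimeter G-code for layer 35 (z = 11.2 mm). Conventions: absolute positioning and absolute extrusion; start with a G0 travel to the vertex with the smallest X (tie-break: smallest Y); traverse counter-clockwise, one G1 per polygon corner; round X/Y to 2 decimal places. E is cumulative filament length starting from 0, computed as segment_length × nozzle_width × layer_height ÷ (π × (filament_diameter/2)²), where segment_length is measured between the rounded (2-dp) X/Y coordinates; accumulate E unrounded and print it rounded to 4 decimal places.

At z = 11.2 mm: the r=4.5 cylinder gives a regular 16-gon of circumradius 4.5 (constant along its height); the cube at (-1, 15) is absent (z outside [-0.5, 11]); Taking the first minus the rest: none of the subtracted shapes is present at this height, so the r=4.5 cylinder is unchanged — 1 connected region. The outline is a single polygon with 16 vertices. Extrusion per mm of travel: 0.25 × 0.32 / (π × 0.875²) = 0.033260. Accumulating E over each segment gives final E = 0.9344.

G0 X-4.50 Y0.00 Z11.20
G1 X-4.16 Y-1.72 E0.0583
G1 X-3.18 Y-3.18 E0.1168
G1 X-1.72 Y-4.16 E0.1753
G1 X0.00 Y-4.50 E0.2336
G1 X1.72 Y-4.16 E0.2919
G1 X3.18 Y-3.18 E0.3504
G1 X4.16 Y-1.72 E0.4089
G1 X4.50 Y0.00 E0.4672
G1 X4.16 Y1.72 E0.5255
G1 X3.18 Y3.18 E0.5840
G1 X1.72 Y4.16 E0.6425
G1 X0.00 Y4.50 E0.7008
G1 X-1.72 Y4.16 E0.7591
G1 X-3.18 Y3.18 E0.8176
G1 X-4.16 Y1.72 E0.8761
G1 X-4.50 Y0.00 E0.9344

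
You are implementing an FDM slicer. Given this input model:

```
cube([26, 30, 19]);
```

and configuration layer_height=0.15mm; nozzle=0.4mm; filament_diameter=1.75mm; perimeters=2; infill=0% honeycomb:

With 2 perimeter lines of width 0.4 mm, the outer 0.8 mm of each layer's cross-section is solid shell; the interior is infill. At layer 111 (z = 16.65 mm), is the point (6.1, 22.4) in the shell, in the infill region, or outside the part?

At z = 16.65 mm: the cube is present — its section is the full 26×30 rectangle. Overall, the cross-section is a single solid region. The nearest boundary edge runs (0.00, 30.00)→(0.00, 0.00); distance from the point to it = 6.10 mm. The point is inside the cross-section and 6.10 mm from the nearest boundary — more than the 0.8 mm shell width (2 × 0.4), so it's in the infill interior.

infill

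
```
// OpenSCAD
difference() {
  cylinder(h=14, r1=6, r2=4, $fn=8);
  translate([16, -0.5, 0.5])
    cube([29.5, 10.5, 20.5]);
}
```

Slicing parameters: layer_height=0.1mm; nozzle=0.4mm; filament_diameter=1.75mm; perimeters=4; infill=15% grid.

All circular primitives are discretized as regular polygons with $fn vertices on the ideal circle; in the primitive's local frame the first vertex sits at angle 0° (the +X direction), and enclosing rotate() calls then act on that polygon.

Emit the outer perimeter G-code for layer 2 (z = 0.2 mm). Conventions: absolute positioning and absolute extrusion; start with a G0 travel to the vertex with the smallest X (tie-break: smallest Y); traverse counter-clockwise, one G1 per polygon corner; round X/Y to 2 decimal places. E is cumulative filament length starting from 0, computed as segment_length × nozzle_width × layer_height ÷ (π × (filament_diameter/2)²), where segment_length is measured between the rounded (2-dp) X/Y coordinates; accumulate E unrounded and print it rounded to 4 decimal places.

G0 X-5.97 Y0.00 Z0.20
G1 X-4.22 Y-4.22 E0.0760
G1 X0.00 Y-5.97 E0.1519
G1 X4.22 Y-4.22 E0.2279
G1 X5.97 Y0.00 E0.3039
G1 X4.22 Y4.22 E0.3799
G1 X0.00 Y5.97 E0.4558
G1 X-4.22 Y4.22 E0.5318
G1 X-5.97 Y0.00 E0.6078

At z = 0.2 mm: the cone (r1=6→r2=4) has section circumradius 5.971 here — a regular 8-gon; the cube at (16, -0.5) does not reach this height (z outside [0.5, 21]); Subtracting the remaining from the first: none of the subtracted shapes is present at this height, so the cone is unchanged — 1 connected region. The outline is a single polygon with 8 vertices. Extrusion per mm of travel: 0.4 × 0.1 / (π × 0.875²) = 0.016630. Accumulating E over each segment gives final E = 0.6078.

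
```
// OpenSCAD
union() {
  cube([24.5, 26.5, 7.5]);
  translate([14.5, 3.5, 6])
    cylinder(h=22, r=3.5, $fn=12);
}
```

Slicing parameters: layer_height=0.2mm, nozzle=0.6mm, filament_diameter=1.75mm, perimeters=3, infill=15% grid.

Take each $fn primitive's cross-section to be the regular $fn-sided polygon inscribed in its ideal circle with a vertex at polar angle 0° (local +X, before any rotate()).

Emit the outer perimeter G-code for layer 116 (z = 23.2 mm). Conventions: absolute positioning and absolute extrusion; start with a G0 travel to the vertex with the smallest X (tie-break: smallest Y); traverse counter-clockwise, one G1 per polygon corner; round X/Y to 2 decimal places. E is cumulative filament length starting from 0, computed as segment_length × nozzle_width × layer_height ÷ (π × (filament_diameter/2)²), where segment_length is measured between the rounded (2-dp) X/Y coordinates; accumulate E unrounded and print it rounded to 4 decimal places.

G0 X11.00 Y3.50 Z23.20
G1 X11.47 Y1.75 E0.0904
G1 X12.75 Y0.47 E0.1807
G1 X14.50 Y0.00 E0.2711
G1 X16.25 Y0.47 E0.3615
G1 X17.53 Y1.75 E0.4518
G1 X18.00 Y3.50 E0.5422
G1 X17.53 Y5.25 E0.6326
G1 X16.25 Y6.53 E0.7229
G1 X14.50 Y7.00 E0.8133
G1 X12.75 Y6.53 E0.9037
G1 X11.47 Y5.25 E0.9941
G1 X11.00 Y3.50 E1.0845

At z = 23.2 mm: the cube is not intersected at this z (z outside [0, 7.5]); the r=3.5 cylinder at (14.5, 3.5) gives a regular 12-gon of circumradius 3.5 (constant along its height); Merging all regions: only the r=3.5 cylinder at (14.5, 3.5) is present, so the union is just that shape — 1 connected region. The outline is a single polygon with 12 vertices. Extrusion per mm of travel: 0.6 × 0.2 / (π × 0.875²) = 0.049890. Accumulating E over each segment gives final E = 1.0845.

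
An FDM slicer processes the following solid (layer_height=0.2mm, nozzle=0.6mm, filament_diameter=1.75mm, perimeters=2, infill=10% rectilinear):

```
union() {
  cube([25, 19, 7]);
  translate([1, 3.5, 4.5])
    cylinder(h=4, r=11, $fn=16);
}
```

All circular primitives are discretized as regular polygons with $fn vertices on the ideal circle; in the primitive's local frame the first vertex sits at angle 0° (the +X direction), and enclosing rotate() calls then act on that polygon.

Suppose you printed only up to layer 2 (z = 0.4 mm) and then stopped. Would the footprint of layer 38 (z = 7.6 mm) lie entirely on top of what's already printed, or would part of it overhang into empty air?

Compare the two slices. At z = 0.4: the cube is present — its section is the full 25×19 rectangle (area 475.00 mm²); the cylinder at (1, 3.5) is not intersected at this z (z outside [4.5, 8.5]); Merging all regions: only the 25×19 cube is present, so the union is just that shape — area = 475.00 mm². At z = 7.6: the cube is not intersected at this z (z outside [0, 7]); the r=11 cylinder at (1, 3.5) contributes a regular 16-gon of circumradius 11 (area = (16/2)·11.000²·sin(360°/16) = 370.44 mm²); Merging all regions: only the r=11 cylinder at (1, 3.5) is present, so the union is just that shape — area = 370.44 mm². Checking containment: at z = 7.6 the cross-section extends beyond the z = 0.4 cross-section by about 226.15 mm².

part overhangs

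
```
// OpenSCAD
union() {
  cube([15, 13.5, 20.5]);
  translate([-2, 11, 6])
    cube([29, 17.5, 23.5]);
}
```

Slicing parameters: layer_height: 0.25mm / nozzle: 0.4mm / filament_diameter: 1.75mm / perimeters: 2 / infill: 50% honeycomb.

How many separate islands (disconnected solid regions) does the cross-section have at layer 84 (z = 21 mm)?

At z = 21 mm: the cube does not reach this height (z outside [0, 20.5]); the cube at (-2, 11) is present — its section is the full 29×17.5 rectangle; Combining (union): only the 29×17.5 cube at (-2, 11) is present, so the union is just that shape — 1 connected region. Overall, the cross-section is a single solid region. Island count = 1.

1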